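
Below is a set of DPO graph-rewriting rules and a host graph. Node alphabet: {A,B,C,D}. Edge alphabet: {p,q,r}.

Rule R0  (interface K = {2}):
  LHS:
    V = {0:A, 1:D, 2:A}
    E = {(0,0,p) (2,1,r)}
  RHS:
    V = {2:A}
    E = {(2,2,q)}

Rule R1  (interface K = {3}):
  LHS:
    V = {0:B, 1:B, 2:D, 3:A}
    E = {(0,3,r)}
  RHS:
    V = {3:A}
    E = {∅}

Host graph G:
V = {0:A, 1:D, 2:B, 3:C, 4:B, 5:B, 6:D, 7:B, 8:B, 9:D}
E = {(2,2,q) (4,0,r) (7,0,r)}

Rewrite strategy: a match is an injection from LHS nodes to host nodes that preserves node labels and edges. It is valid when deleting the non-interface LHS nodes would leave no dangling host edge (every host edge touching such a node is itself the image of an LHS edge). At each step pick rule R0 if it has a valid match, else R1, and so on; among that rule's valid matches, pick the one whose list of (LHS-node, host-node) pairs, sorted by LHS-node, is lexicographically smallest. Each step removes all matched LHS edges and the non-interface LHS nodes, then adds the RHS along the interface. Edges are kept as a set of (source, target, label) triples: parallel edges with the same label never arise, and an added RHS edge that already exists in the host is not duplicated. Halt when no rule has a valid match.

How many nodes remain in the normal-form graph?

start.  V:10 E:3  edges: 2-q->2 4-r->0 7-r->0
1. fire R1 via {0↦4, 1↦5, 2↦1, 3↦0}  →  V:7 E:2  edges: 2-q->2 7-r->0
2. fire R1 via {0↦7, 1↦8, 2↦6, 3↦0}  →  V:4 E:1  edges: 2-q->2
halt: no rule applies after step 2
NF nodes: {0:A, 2:B, 3:C, 9:D}

Answer: 4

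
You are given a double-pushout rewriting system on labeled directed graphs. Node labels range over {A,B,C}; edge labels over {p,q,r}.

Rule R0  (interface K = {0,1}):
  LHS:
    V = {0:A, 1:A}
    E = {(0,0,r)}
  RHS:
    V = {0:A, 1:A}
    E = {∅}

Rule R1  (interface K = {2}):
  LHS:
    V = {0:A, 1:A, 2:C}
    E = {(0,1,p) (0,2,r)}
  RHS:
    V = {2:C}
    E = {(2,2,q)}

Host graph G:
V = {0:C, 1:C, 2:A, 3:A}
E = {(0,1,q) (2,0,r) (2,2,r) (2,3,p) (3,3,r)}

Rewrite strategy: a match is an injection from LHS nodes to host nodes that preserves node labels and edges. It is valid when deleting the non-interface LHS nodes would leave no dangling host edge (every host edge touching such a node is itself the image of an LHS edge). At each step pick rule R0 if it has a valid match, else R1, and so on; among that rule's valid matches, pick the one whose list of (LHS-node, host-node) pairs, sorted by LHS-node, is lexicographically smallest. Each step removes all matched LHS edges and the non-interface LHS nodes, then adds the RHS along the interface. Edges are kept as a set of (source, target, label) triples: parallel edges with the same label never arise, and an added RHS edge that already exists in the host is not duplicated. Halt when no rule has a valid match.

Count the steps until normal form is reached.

Answer: 3

Rewrite trace:
[0] host  ⇒  4 nodes, 5 edges  {0-q->1 2-r->0 2-r->2 2-p->3 3-r->3}
[1] R0 @ {0↦2, 1↦3}  ⇒  4 nodes, 4 edges  {0-q->1 2-r->0 2-p->3 3-r->3}
[2] R0 @ {0↦3, 1↦2}  ⇒  4 nodes, 3 edges  {0-q->1 2-r->0 2-p->3}
[3] R1 @ {0↦2, 1↦3, 2↦0}  ⇒  2 nodes, 2 edges  {0-q->0 0-q->1}
halt: no rule applies after step 3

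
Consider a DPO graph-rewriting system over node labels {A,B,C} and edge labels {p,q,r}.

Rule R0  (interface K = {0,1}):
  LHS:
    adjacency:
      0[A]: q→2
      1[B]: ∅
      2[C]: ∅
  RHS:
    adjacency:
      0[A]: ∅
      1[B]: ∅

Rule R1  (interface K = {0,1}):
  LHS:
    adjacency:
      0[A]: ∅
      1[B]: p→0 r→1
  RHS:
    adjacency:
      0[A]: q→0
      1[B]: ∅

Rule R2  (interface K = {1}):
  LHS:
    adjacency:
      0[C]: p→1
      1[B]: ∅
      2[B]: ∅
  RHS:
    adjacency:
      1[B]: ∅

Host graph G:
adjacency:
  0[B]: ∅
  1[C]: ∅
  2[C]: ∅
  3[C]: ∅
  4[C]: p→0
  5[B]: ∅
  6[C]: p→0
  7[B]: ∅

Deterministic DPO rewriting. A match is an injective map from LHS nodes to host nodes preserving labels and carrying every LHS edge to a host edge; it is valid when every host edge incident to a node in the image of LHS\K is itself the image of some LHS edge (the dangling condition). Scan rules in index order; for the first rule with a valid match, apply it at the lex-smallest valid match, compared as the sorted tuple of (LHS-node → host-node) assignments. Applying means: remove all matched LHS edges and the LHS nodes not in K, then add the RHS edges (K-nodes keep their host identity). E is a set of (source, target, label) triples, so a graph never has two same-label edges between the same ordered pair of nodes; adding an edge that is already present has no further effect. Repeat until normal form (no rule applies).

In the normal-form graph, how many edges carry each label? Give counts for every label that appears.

start.  V:8 E:2  edges: 4-p->0 6-p->0
1. fire R2 via {0↦4, 1↦0, 2↦5}  →  V:6 E:1  edges: 6-p->0
2. fire R2 via {0↦6, 1↦0, 2↦7}  →  V:4 E:0  edges: ∅
normal form: no rule applies after step 2
NF edges: []

Answer: (no edges)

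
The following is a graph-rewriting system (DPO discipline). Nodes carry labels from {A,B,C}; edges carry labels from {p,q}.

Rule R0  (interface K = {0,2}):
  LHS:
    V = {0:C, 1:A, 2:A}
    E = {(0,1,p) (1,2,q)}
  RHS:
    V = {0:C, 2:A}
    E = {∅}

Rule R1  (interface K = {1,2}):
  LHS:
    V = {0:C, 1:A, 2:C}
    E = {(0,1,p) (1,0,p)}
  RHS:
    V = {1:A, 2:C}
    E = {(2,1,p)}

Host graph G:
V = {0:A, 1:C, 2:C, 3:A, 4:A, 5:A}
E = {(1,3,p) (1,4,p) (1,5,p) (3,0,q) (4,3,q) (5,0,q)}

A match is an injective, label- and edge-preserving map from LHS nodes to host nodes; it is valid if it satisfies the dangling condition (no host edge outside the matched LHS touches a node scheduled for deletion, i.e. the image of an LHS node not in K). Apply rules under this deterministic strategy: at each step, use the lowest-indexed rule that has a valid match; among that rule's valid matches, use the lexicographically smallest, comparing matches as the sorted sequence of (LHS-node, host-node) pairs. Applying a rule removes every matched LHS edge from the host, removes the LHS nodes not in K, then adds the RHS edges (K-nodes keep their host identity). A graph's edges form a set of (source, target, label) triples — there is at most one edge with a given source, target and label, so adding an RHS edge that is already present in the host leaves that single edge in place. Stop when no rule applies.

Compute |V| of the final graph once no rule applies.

initial: |V|=6 |E|=6  E = 1-p->3 1-p->4 1-p->5 3-q->0 4-q->3 5-q->0
step 1: apply R0 at {0↦1, 1↦4, 2↦3}  → |V|=5 |E|=4  E = 1-p->3 1-p->5 3-q->0 5-q->0
step 2: apply R0 at {0↦1, 1↦3, 2↦0}  → |V|=4 |E|=2  E = 1-p->5 5-q->0
step 3: apply R0 at {0↦1, 1↦5, 2↦0}  → |V|=3 |E|=0  E = ∅
normal form: no rule applies after step 3
NF nodes: {0:A, 1:C, 2:C}

Answer: 3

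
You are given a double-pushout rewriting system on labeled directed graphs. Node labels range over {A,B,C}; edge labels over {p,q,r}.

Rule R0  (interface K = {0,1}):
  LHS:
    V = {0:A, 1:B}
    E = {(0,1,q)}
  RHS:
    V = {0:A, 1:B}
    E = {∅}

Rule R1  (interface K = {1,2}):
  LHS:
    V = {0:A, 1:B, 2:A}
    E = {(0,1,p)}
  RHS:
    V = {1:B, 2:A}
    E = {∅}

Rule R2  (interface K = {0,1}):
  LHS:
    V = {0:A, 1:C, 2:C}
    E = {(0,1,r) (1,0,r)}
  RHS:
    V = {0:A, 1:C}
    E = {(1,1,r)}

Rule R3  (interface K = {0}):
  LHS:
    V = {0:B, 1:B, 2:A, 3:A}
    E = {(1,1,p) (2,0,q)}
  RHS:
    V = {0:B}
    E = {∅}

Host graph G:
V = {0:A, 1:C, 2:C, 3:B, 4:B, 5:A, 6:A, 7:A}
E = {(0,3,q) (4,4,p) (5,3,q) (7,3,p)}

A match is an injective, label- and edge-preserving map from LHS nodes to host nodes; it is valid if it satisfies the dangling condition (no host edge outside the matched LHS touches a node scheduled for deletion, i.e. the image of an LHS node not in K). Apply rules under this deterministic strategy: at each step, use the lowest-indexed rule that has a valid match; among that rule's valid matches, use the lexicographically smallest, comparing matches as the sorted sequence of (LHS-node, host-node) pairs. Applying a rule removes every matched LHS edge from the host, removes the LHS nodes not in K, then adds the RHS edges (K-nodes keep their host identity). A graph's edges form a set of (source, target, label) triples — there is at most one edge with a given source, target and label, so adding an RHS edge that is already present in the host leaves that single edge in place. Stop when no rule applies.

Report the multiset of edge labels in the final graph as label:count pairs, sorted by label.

start.  V:8 E:4  edges: 0-q->3 4-p->4 5-q->3 7-p->3
1. fire R0 via {0↦0, 1↦3}  →  V:8 E:3  edges: 4-p->4 5-q->3 7-p->3
2. fire R0 via {0↦5, 1↦3}  →  V:8 E:2  edges: 4-p->4 7-p->3
3. fire R1 via {0↦7, 1↦3, 2↦0}  →  V:7 E:1  edges: 4-p->4
normal form: no rule applies after step 3
NF edges: [(4, 4, 'p')]

Answer: p:1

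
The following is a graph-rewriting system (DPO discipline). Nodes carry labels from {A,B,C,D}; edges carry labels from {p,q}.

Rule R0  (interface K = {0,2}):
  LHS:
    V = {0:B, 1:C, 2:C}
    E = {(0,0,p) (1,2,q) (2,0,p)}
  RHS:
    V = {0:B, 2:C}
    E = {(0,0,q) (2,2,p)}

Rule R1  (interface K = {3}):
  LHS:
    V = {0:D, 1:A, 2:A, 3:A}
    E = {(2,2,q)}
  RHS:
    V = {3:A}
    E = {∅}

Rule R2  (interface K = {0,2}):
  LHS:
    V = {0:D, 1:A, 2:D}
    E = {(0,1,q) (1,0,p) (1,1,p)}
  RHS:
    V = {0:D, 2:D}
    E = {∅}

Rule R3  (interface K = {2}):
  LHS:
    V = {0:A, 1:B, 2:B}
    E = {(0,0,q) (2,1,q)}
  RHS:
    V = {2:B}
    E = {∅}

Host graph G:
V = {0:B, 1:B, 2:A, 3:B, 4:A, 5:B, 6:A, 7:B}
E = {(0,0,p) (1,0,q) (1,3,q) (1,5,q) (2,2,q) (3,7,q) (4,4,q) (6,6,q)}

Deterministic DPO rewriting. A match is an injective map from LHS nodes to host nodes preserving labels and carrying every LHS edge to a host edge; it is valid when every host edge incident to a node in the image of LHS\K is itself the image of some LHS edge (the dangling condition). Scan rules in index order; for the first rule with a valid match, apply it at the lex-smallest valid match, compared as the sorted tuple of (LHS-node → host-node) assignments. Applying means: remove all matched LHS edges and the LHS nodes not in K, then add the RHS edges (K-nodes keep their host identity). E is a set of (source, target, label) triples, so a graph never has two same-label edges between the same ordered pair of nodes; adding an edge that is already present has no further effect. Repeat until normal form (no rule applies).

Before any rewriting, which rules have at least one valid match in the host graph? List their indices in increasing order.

Answer: [R3]

Rewrite trace:
R0: no valid match — LHS pattern not found
R1: no valid match — LHS pattern not found
R2: no valid match — LHS pattern not found
R3: 6 valid matches — {0↦2, 1↦5, 2↦1}, {0↦2, 1↦7, 2↦3}, {0↦4, 1↦5, 2↦1} (+3 more)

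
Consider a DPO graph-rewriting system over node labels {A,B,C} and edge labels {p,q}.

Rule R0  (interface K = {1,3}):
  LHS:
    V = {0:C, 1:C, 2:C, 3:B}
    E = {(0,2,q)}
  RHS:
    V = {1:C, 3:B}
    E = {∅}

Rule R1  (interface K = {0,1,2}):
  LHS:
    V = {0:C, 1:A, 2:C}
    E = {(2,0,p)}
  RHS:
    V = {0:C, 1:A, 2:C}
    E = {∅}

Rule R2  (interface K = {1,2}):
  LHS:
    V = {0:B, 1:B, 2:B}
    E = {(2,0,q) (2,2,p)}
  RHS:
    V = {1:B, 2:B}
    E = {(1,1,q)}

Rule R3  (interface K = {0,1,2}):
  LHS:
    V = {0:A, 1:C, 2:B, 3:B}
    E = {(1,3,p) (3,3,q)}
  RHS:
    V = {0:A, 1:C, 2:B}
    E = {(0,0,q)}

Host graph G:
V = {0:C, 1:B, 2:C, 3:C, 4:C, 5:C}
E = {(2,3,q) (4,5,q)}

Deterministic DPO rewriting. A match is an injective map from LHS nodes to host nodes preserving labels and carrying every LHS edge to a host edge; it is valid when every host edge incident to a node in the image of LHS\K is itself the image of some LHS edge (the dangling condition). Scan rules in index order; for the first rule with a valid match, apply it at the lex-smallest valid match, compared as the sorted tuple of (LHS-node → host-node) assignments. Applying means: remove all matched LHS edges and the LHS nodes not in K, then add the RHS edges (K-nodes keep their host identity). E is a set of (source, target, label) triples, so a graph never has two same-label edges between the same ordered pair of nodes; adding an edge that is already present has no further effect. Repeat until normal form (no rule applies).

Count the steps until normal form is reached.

[0] host  ⇒  6 nodes, 2 edges  {2-q->3 4-q->5}
[1] R0 @ {0↦2, 1↦0, 2↦3, 3↦1}  ⇒  4 nodes, 1 edges  {4-q->5}
[2] R0 @ {0↦4, 1↦0, 2↦5, 3↦1}  ⇒  2 nodes, 0 edges  {∅}
halt: no rule applies after step 2

Answer: 2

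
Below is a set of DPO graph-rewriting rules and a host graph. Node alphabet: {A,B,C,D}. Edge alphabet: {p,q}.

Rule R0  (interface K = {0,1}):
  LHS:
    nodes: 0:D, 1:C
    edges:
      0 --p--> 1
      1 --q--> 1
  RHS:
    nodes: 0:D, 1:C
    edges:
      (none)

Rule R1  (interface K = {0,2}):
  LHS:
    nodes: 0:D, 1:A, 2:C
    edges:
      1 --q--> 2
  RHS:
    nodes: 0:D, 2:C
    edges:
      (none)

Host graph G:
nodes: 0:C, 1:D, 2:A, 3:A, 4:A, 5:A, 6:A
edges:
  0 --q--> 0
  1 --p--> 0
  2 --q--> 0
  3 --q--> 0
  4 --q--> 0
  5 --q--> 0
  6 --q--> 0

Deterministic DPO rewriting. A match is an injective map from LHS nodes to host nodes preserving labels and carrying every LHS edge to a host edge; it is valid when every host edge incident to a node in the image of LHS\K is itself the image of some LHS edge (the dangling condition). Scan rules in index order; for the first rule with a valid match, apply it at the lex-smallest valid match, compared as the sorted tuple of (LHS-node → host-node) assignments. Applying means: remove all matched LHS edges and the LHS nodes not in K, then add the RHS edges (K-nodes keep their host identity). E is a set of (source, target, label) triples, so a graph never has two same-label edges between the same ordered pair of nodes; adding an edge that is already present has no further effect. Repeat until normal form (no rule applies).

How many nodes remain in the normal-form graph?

initial: |V|=7 |E|=7  E = 0-q->0 1-p->0 2-q->0 3-q->0 4-q->0 5-q->0 6-q->0
step 1: apply R0 at {0↦1, 1↦0}  → |V|=7 |E|=5  E = 2-q->0 3-q->0 4-q->0 5-q->0 6-q->0
step 2: apply R1 at {0↦1, 1↦2, 2↦0}  → |V|=6 |E|=4  E = 3-q->0 4-q->0 5-q->0 6-q->0
step 3: apply R1 at {0↦1, 1↦3, 2↦0}  → |V|=5 |E|=3  E = 4-q->0 5-q->0 6-q->0
step 4: apply R1 at {0↦1, 1↦4, 2↦0}  → |V|=4 |E|=2  E = 5-q->0 6-q->0
step 5: apply R1 at {0↦1, 1↦5, 2↦0}  → |V|=3 |E|=1  E = 6-q->0
step 6: apply R1 at {0↦1, 1↦6, 2↦0}  → |V|=2 |E|=0  E = ∅
normal form: no rule applies after step 6
NF nodes: {0:C, 1:D}

Answer: 2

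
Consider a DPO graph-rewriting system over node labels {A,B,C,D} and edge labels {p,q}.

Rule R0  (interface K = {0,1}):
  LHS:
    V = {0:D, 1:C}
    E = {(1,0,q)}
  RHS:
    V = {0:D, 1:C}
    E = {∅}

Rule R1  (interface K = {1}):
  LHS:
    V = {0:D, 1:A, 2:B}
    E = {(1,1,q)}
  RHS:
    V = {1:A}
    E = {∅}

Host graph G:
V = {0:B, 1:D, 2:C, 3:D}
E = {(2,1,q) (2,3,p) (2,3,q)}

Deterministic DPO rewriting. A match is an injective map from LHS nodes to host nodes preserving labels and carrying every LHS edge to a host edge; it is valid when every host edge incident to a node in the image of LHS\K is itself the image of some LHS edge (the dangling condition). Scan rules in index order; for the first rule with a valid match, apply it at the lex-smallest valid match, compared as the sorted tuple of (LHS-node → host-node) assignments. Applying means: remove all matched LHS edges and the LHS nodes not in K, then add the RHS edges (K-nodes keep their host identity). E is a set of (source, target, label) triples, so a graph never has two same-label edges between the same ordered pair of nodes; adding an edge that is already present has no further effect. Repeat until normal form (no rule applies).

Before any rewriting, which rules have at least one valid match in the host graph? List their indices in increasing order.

Answer: [R0]

Derivation:
R0: 2 valid matches — {0↦1, 1↦2}, {0↦3, 1↦2}
R1: no valid match — LHS pattern not found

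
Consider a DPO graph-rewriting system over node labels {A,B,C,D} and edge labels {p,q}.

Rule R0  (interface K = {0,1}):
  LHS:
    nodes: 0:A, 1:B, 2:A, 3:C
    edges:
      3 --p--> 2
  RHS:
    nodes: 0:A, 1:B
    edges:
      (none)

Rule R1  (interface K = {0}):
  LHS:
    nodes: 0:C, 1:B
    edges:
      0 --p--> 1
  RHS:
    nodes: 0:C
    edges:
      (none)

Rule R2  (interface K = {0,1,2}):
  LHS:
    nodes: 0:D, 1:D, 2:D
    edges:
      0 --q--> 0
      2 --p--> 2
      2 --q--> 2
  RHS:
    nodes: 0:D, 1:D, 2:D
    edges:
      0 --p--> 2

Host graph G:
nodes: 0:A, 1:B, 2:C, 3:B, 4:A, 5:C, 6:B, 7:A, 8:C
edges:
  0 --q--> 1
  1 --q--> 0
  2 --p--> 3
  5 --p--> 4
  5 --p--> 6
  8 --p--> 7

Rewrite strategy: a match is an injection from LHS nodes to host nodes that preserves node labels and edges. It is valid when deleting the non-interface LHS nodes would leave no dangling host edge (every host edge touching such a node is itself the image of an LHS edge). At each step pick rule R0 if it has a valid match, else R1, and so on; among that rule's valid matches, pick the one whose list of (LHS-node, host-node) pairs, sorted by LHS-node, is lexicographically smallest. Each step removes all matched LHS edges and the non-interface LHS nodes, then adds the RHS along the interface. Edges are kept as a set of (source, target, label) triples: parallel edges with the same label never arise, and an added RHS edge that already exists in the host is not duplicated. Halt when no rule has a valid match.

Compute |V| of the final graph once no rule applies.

start.  V:9 E:6  edges: 0-q->1 1-q->0 2-p->3 5-p->4 5-p->6 8-p->7
1. fire R0 via {0↦0, 1↦1, 2↦7, 3↦8}  →  V:7 E:5  edges: 0-q->1 1-q->0 2-p->3 5-p->4 5-p->6
2. fire R1 via {0↦2, 1↦3}  →  V:6 E:4  edges: 0-q->1 1-q->0 5-p->4 5-p->6
3. fire R1 via {0↦5, 1↦6}  →  V:5 E:3  edges: 0-q->1 1-q->0 5-p->4
4. fire R0 via {0↦0, 1↦1, 2↦4, 3↦5}  →  V:3 E:2  edges: 0-q->1 1-q->0
final graph: no rule applies after step 4
NF nodes: {0:A, 1:B, 2:C}

Answer: 3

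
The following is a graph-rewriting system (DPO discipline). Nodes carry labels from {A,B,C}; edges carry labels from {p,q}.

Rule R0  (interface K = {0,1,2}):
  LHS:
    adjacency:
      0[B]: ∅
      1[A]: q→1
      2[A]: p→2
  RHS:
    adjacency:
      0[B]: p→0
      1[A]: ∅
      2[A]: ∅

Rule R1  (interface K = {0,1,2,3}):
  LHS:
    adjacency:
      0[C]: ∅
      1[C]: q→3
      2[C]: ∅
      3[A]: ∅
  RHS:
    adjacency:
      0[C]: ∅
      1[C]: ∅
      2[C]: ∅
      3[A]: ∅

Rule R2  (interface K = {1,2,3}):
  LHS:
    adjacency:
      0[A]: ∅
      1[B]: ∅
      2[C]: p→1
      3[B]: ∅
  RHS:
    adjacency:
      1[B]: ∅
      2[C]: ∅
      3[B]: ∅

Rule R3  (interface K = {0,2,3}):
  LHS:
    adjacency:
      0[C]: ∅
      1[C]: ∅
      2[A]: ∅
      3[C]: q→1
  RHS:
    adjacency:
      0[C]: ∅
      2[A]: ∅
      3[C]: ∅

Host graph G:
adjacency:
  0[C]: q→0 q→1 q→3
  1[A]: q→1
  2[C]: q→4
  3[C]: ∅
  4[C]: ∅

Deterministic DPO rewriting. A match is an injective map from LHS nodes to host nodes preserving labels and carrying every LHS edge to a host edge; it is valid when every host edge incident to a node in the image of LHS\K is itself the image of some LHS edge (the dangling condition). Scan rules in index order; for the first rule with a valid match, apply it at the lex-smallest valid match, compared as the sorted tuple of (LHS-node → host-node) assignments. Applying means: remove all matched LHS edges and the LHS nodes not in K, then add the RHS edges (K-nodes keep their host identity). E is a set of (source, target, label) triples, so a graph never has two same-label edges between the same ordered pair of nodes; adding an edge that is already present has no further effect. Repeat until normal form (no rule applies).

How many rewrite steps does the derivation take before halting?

Answer: 3

Rewrite trace:
start.  V:5 E:5  edges: 0-q->0 0-q->1 0-q->3 1-q->1 2-q->4
1. fire R1 via {0↦2, 1↦0, 2↦3, 3↦1}  →  V:5 E:4  edges: 0-q->0 0-q->3 1-q->1 2-q->4
2. fire R3 via {0↦0, 1↦4, 2↦1, 3↦2}  →  V:4 E:3  edges: 0-q->0 0-q->3 1-q->1
3. fire R3 via {0↦2, 1↦3, 2↦1, 3↦0}  →  V:3 E:2  edges: 0-q->0 1-q->1
halt: no rule applies after step 3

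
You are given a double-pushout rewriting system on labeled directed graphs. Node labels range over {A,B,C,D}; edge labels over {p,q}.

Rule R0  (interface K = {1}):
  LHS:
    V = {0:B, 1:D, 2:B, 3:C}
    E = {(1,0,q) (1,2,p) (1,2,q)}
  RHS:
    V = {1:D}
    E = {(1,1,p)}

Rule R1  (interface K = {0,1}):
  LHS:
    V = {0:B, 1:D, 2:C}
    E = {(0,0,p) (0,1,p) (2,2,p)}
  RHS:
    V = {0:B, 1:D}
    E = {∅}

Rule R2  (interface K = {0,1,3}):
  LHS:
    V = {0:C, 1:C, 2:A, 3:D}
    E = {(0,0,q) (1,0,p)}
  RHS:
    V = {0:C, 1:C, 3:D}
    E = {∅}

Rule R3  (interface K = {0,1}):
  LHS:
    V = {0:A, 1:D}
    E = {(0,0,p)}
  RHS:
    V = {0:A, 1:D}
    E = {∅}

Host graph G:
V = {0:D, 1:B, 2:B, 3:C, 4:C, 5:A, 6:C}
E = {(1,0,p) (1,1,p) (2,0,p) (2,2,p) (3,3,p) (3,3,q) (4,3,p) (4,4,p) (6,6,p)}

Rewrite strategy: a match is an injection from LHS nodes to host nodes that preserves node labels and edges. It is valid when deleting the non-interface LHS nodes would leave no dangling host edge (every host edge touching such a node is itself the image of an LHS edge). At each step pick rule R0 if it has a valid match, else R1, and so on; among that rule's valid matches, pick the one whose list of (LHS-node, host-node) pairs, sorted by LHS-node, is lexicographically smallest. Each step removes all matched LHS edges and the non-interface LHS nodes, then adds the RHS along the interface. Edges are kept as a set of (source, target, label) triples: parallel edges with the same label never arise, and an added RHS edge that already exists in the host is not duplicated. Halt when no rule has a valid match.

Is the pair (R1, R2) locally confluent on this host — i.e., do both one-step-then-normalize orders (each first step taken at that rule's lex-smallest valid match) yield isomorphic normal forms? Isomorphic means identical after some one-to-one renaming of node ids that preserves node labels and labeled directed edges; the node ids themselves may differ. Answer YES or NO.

Answer: YES

Steps:
branch R1-first: apply at {0↦1, 1↦0, 2↦6} → |E|=6, then 2 more step(s) → NF |V|=4 |E|=1 V={0:D, 1:B, 2:B, 4:C} E=4-p->4
branch R2-first: apply at {0↦3, 1↦4, 2↦5, 3↦0} → |E|=7, then 2 more step(s) → NF |V|=4 |E|=1 V={0:D, 1:B, 2:B, 6:C} E=6-p->6
graphs isomorphic (equal up to label-preserving node renaming)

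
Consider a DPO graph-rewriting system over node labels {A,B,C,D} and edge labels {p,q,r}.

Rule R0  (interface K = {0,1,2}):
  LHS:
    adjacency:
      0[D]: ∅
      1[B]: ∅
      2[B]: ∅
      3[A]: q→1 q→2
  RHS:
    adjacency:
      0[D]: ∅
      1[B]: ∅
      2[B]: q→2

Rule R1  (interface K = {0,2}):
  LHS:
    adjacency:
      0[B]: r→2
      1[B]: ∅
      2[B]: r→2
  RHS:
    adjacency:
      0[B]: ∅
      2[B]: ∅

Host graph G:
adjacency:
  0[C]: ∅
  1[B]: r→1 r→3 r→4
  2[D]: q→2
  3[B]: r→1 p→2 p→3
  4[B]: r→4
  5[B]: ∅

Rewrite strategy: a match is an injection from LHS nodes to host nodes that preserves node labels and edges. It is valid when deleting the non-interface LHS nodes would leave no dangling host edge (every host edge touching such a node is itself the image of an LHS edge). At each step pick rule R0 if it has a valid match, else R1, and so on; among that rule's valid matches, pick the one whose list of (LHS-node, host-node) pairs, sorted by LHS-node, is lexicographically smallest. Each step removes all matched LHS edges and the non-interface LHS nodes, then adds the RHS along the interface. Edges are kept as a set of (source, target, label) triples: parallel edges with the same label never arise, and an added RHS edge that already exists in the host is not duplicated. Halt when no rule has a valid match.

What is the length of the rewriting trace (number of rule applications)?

start.  V:6 E:8  edges: 1-r->1 1-r->3 1-r->4 2-q->2 3-r->1 3-p->2 3-p->3 4-r->4
1. fire R1 via {0↦1, 1↦5, 2↦4}  →  V:5 E:6  edges: 1-r->1 1-r->3 2-q->2 3-r->1 3-p->2 3-p->3
2. fire R1 via {0↦3, 1↦4, 2↦1}  →  V:4 E:4  edges: 1-r->3 2-q->2 3-p->2 3-p->3
normal form: no rule applies after step 2

Answer: 2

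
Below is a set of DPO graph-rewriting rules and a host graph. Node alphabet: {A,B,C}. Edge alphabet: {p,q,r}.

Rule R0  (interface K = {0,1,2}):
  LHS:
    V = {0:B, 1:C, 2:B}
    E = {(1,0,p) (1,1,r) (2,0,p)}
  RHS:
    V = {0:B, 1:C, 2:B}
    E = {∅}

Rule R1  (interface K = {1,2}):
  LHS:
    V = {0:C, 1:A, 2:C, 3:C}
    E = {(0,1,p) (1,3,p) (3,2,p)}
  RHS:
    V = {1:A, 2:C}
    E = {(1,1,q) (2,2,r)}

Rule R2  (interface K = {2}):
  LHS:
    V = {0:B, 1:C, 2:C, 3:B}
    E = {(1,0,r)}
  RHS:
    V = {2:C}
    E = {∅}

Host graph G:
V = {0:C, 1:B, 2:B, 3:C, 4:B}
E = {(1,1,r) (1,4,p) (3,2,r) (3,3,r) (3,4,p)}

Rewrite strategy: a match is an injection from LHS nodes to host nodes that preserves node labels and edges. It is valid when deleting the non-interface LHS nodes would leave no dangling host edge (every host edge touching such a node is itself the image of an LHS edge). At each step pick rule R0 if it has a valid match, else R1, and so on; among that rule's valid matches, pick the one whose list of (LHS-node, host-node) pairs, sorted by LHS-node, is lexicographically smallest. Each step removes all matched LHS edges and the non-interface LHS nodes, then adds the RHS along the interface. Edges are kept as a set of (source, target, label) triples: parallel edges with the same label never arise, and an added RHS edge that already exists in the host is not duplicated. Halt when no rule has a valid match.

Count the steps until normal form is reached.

Answer: 2

Derivation:
initial: |V|=5 |E|=5  E = 1-r->1 1-p->4 3-r->2 3-r->3 3-p->4
step 1: apply R0 at {0↦4, 1↦3, 2↦1}  → |V|=5 |E|=2  E = 1-r->1 3-r->2
step 2: apply R2 at {0↦2, 1↦3, 2↦0, 3↦4}  → |V|=2 |E|=1  E = 1-r->1
final graph: no rule applies after step 2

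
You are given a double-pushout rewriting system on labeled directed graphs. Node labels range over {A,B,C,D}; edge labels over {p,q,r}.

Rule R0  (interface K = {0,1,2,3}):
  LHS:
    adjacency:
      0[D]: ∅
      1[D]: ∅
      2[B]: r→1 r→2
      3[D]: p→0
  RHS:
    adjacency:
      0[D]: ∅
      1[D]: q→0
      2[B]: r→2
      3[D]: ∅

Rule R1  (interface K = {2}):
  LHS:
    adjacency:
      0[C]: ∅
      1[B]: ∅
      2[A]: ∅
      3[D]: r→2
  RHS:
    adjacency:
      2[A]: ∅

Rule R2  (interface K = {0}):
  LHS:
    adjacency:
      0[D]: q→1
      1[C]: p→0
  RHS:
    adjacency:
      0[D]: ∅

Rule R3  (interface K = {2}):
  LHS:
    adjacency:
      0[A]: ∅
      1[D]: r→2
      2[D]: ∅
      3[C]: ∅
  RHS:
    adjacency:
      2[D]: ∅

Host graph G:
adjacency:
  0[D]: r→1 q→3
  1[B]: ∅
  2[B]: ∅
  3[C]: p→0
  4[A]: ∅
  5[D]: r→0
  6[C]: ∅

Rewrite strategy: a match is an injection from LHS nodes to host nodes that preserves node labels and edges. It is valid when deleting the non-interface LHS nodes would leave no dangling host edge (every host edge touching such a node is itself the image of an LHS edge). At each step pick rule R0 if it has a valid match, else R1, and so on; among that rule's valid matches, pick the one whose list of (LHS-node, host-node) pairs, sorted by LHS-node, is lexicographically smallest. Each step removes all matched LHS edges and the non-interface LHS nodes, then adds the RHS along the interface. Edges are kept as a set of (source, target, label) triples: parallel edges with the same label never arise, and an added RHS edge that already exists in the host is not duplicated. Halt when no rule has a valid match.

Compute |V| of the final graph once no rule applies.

Answer: 3

Derivation:
[0] host  ⇒  7 nodes, 4 edges  {0-r->1 0-q->3 3-p->0 5-r->0}
[1] R2 @ {0↦0, 1↦3}  ⇒  6 nodes, 2 edges  {0-r->1 5-r->0}
[2] R3 @ {0↦4, 1↦5, 2↦0, 3↦6}  ⇒  3 nodes, 1 edges  {0-r->1}
normal form: no rule applies after step 2
NF nodes: {0:D, 1:B, 2:B}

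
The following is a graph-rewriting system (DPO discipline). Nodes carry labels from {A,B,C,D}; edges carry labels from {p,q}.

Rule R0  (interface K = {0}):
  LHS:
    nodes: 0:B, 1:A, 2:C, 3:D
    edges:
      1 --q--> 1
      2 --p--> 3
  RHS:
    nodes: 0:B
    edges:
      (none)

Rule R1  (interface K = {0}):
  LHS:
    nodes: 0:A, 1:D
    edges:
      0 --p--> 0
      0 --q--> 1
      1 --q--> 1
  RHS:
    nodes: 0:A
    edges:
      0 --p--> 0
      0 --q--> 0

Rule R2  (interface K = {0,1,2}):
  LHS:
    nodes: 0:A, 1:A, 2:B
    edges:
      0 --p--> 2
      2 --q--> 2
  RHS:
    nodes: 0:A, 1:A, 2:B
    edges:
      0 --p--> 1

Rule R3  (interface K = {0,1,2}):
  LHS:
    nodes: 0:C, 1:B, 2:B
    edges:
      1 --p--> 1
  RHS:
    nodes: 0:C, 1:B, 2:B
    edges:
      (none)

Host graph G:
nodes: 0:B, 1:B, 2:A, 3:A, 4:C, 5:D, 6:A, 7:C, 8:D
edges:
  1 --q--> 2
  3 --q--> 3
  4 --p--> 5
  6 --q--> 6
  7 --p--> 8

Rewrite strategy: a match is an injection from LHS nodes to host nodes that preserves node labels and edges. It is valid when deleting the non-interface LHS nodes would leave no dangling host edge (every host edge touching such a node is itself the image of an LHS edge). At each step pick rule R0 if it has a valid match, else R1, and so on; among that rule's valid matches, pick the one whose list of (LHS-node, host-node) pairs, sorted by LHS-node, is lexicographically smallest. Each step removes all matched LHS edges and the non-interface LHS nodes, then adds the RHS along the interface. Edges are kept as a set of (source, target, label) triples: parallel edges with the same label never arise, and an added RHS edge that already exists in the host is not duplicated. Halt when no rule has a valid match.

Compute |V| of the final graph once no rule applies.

[0] host  ⇒  9 nodes, 5 edges  {1-q->2 3-q->3 4-p->5 6-q->6 7-p->8}
[1] R0 @ {0↦0, 1↦3, 2↦4, 3↦5}  ⇒  6 nodes, 3 edges  {1-q->2 6-q->6 7-p->8}
[2] R0 @ {0↦0, 1↦6, 2↦7, 3↦8}  ⇒  3 nodes, 1 edges  {1-q->2}
final graph: no rule applies after step 2
NF nodes: {0:B, 1:B, 2:A}

Answer: 3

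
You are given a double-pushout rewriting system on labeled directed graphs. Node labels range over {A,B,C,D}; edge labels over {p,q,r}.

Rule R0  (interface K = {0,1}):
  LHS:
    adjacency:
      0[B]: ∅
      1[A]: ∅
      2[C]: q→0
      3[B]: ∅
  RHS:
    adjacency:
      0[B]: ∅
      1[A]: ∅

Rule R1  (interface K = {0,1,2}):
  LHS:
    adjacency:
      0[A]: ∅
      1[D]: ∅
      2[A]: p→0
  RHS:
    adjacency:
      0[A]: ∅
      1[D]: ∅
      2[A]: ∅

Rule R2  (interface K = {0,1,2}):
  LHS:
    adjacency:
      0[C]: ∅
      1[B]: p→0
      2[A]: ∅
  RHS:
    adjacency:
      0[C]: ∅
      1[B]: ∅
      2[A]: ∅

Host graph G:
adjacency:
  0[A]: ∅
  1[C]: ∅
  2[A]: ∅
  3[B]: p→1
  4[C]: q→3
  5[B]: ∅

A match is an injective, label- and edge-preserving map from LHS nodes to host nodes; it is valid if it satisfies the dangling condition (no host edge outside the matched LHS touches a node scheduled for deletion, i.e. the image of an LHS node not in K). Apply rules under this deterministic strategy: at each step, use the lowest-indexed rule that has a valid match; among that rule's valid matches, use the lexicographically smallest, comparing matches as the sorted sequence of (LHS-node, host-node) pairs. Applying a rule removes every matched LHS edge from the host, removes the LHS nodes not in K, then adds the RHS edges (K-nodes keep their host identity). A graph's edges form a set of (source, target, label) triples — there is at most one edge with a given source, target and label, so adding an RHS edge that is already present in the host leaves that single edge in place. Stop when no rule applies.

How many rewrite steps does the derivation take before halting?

Answer: 2

Derivation:
[0] host  ⇒  6 nodes, 2 edges  {3-p->1 4-q->3}
[1] R0 @ {0↦3, 1↦0, 2↦4, 3↦5}  ⇒  4 nodes, 1 edges  {3-p->1}
[2] R2 @ {0↦1, 1↦3, 2↦0}  ⇒  4 nodes, 0 edges  {∅}
halt: no rule applies after step 2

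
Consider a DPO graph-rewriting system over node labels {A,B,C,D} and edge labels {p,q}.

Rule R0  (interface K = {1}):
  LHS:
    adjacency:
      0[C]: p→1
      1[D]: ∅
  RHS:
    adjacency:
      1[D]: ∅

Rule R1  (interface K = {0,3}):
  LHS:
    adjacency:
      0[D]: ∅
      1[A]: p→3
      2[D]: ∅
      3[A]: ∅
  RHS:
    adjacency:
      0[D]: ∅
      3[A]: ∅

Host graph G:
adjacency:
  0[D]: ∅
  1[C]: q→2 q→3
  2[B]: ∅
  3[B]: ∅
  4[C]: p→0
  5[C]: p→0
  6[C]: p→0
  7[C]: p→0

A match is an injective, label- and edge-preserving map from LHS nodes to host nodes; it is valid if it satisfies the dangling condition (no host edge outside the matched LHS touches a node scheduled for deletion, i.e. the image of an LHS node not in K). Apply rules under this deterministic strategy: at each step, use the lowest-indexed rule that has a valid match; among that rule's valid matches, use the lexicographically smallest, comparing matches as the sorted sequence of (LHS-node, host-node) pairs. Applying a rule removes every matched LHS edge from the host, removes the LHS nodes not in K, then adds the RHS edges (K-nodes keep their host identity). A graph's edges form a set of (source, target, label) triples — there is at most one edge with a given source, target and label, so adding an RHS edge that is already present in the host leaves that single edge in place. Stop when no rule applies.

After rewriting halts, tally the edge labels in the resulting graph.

initial: |V|=8 |E|=6  E = 1-q->2 1-q->3 4-p->0 5-p->0 6-p->0 7-p->0
step 1: apply R0 at {0↦4, 1↦0}  → |V|=7 |E|=5  E = 1-q->2 1-q->3 5-p->0 6-p->0 7-p->0
step 2: apply R0 at {0↦5, 1↦0}  → |V|=6 |E|=4  E = 1-q->2 1-q->3 6-p->0 7-p->0
step 3: apply R0 at {0↦6, 1↦0}  → |V|=5 |E|=3  E = 1-q->2 1-q->3 7-p->0
step 4: apply R0 at {0↦7, 1↦0}  → |V|=4 |E|=2  E = 1-q->2 1-q->3
normal form: no rule applies after step 4
NF edges: [(1, 2, 'q'), (1, 3, 'q')]

Answer: q:2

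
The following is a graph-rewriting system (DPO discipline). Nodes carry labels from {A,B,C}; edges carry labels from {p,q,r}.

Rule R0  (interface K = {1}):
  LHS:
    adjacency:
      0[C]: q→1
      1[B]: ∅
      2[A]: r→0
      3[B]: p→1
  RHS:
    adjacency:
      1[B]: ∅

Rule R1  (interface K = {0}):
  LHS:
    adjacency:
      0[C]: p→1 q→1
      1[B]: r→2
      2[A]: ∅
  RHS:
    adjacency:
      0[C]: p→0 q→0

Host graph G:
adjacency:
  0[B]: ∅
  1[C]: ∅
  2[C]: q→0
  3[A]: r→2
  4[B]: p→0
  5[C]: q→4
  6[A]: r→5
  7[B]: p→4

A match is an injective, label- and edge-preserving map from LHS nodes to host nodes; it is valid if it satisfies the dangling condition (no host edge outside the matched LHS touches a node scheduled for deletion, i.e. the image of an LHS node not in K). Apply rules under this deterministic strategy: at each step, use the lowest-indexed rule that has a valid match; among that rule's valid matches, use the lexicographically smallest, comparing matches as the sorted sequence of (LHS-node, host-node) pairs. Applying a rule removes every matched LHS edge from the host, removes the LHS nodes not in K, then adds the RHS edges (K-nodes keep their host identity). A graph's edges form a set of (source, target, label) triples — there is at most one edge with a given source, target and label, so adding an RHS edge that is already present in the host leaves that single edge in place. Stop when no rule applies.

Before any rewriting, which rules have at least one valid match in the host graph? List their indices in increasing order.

R0: 1 valid match — {0↦5, 1↦4, 2↦6, 3↦7}
R1: no valid match — LHS pattern not found

Answer: [R0]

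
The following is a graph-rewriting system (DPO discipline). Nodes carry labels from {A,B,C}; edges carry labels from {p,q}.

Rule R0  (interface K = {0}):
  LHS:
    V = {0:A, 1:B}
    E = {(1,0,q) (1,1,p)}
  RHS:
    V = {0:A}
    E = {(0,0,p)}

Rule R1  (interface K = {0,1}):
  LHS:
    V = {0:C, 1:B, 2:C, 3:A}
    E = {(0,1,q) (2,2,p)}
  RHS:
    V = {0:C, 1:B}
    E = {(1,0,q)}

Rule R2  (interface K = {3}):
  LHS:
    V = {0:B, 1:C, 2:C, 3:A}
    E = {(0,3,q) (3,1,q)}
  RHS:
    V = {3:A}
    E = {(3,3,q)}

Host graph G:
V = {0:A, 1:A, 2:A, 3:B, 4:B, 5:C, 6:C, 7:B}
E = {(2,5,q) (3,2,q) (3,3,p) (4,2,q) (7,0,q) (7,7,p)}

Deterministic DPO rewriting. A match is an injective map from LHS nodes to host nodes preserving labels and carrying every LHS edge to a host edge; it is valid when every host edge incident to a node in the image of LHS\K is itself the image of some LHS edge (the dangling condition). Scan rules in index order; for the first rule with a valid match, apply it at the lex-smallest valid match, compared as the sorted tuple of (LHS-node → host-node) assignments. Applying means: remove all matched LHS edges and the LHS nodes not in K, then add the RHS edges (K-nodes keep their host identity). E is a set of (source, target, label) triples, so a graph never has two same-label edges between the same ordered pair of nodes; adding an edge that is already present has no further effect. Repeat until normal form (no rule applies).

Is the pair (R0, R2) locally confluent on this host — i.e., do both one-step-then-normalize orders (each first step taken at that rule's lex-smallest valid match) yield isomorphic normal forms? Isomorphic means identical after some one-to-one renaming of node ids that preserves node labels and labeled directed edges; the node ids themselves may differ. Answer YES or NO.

branch R0-first: apply at {0↦0, 1↦7} → |E|=5, then 2 more step(s) → NF |V|=3 |E|=3 V={0:A, 1:A, 2:A} E=0-p->0 2-p->2 2-q->2
branch R2-first: apply at {0↦4, 1↦5, 2↦6, 3↦2} → |E|=5, then 2 more step(s) → NF |V|=3 |E|=3 V={0:A, 1:A, 2:A} E=0-p->0 2-p->2 2-q->2
graphs isomorphic (equal up to label-preserving node renaming)

Answer: YES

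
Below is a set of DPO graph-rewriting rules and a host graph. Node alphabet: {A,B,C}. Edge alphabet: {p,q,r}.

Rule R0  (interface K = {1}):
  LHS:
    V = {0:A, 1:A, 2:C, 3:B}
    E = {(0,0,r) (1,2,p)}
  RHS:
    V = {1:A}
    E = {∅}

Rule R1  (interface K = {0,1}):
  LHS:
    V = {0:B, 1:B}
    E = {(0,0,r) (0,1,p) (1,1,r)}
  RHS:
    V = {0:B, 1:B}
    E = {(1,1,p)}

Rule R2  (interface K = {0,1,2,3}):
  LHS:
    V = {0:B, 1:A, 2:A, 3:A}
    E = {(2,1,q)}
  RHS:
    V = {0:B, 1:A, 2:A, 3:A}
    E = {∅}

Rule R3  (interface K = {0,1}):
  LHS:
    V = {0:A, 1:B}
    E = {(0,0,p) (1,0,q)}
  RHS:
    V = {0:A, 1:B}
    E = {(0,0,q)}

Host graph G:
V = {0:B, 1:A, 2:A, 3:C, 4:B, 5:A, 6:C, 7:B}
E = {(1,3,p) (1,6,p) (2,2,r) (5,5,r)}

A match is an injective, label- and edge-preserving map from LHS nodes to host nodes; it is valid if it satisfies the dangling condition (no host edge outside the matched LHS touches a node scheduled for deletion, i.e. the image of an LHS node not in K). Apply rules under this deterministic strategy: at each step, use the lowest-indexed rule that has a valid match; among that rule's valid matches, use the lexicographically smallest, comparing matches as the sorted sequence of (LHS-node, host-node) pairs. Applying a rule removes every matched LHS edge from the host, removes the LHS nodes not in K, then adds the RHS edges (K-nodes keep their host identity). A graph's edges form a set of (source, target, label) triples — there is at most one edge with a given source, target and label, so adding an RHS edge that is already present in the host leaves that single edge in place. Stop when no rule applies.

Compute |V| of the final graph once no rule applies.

initial: |V|=8 |E|=4  E = 1-p->3 1-p->6 2-r->2 5-r->5
step 1: apply R0 at {0↦2, 1↦1, 2↦3, 3↦0}  → |V|=5 |E|=2  E = 1-p->6 5-r->5
step 2: apply R0 at {0↦5, 1↦1, 2↦6, 3↦4}  → |V|=2 |E|=0  E = ∅
final graph: no rule applies after step 2
NF nodes: {1:A, 7:B}

Answer: 2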